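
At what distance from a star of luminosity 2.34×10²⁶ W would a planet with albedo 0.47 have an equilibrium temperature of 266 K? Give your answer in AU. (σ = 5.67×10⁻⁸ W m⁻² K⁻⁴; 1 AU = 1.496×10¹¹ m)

d ≈ 0.623 AU

From T_eq⁴ = L(1−A)/(16πσd²): d = √[L(1−A)/(16πσT_eq⁴)].
d = √[2.34×10²⁶ × 0.53 / (16π × 5.67×10⁻⁸ × (266)⁴)] = 9.32×10¹⁰ m = 0.623 AU.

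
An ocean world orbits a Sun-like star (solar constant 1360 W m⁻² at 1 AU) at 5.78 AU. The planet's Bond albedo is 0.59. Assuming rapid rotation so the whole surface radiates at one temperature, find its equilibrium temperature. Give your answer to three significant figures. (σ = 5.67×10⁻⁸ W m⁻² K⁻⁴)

Flux at 5.78 AU: S = 1360/5.78² = 40.7 W m⁻².
Energy balance: absorbed = emitted ⇒ πR²·S(1−A) = 4πR²·σT_eq⁴, so T_eq⁴ = S(1−A)/(4σ).
T_eq = [40.7 × 0.41 / (4 × 5.67×10⁻⁸)]^(1/4) = (7.36×10⁷)^(1/4) = 92.6 K.

T_eq ≈ 92.6 K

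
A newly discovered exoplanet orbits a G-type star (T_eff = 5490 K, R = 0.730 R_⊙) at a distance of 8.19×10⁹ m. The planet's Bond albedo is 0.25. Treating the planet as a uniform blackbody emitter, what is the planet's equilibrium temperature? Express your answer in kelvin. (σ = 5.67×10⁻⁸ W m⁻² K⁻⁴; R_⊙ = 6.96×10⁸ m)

T_eq ≈ 900 K

R_⋆ = 0.730 × 6.96×10⁸ = 5.08×10⁸ m.
L = 4πR_⋆²σT_⋆⁴ = 4π(5.08×10⁸)² × 5.67×10⁻⁸ × (5490)⁴ = 1.67×10²⁶ W.
S = L/(4πd²) = 1.98×10⁵ W m⁻².
Energy balance: absorbed = emitted ⇒ πR²·S(1−A) = 4πR²·σT_eq⁴, so T_eq⁴ = S(1−A)/(4σ).
T_eq = [1.98×10⁵ × 0.75 / (4 × 5.67×10⁻⁸)]^(1/4) = (6.56×10¹¹)^(1/4) = 900 K.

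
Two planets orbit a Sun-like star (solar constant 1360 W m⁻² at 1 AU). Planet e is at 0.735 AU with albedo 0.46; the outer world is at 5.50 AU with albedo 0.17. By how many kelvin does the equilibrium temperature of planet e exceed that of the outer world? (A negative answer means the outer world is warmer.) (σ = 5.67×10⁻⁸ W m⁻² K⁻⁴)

T_eq = [S₀(1−A)/(4σd²)]^(1/4), so T ∝ (1−A)^(1/4) / √d.
T₁ = [1360×0.54/(4×5.67×10⁻⁸×0.735²)]^(1/4) = 278.25 K.
T₂ = [1360×0.83/(4×5.67×10⁻⁸×5.50²)]^(1/4) = 113.26 K.

ΔT ≈ 165.0 K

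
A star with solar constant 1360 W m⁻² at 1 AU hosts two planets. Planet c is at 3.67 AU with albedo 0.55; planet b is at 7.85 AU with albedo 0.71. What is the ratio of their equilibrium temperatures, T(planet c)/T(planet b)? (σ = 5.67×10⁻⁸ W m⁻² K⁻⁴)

T_eq = [S₀(1−A)/(4σd²)]^(1/4), so T ∝ (1−A)^(1/4) / √d.
T₁ = [1360×0.45/(4×5.67×10⁻⁸×3.67²)]^(1/4) = 118.97 K.
T₂ = [1360×0.29/(4×5.67×10⁻⁸×7.85²)]^(1/4) = 72.89 K.

T₁/T₂ ≈ 1.632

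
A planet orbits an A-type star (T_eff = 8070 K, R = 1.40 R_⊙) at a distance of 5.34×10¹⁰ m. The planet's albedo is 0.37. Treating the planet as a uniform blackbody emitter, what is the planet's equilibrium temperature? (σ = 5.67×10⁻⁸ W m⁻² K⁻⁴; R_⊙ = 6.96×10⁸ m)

T_eq ≈ 687 K

R_⋆ = 1.40 × 6.96×10⁸ = 9.74×10⁸ m.
L = 4πR_⋆²σT_⋆⁴ = 4π(9.74×10⁸)² × 5.67×10⁻⁸ × (8070)⁴ = 2.87×10²⁷ W.
S = L/(4πd²) = 8.01×10⁴ W m⁻².
Energy balance: absorbed = emitted ⇒ πR²·S(1−A) = 4πR²·σT_eq⁴, so T_eq⁴ = S(1−A)/(4σ).
T_eq = [8.01×10⁴ × 0.63 / (4 × 5.67×10⁻⁸)]^(1/4) = (2.22×10¹¹)^(1/4) = 687 K.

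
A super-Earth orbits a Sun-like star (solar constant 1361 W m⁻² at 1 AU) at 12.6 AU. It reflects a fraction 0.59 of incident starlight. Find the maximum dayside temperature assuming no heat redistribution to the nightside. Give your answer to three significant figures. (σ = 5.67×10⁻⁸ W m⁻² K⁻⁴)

Flux at 12.6 AU: S = 1361/12.6² = 8.57 W m⁻².
With no redistribution each surface element balances locally: S(1−A) = σT⁴.
T = [8.57 × 0.41 / 5.67×10⁻⁸]^(1/4) = (6.20×10⁷)^(1/4) = 88.7 K.

T_ss ≈ 88.7 K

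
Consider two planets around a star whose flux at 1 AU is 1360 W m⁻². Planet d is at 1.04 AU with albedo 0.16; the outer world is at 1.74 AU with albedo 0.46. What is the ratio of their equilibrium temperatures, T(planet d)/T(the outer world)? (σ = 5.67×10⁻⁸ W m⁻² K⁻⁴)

T₁/T₂ ≈ 1.445

T_eq = [S₀(1−A)/(4σd²)]^(1/4), so T ∝ (1−A)^(1/4) / √d.
T₁ = [1360×0.84/(4×5.67×10⁻⁸×1.04²)]^(1/4) = 261.23 K.
T₂ = [1360×0.54/(4×5.67×10⁻⁸×1.74²)]^(1/4) = 180.84 K.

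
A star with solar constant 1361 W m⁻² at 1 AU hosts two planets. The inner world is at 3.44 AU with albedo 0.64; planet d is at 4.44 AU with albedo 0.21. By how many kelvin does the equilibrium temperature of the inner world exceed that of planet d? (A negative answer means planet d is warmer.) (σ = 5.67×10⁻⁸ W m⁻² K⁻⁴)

T_eq = [S₀(1−A)/(4σd²)]^(1/4), so T ∝ (1−A)^(1/4) / √d.
T₁ = [1361×0.36/(4×5.67×10⁻⁸×3.44²)]^(1/4) = 116.24 K.
T₂ = [1361×0.79/(4×5.67×10⁻⁸×4.44²)]^(1/4) = 124.53 K.

ΔT ≈ -8.3 K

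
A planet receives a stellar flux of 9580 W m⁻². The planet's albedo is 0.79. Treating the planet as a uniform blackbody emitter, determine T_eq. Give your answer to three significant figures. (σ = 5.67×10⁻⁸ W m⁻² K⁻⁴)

Energy balance: absorbed = emitted ⇒ πR²·S(1−A) = 4πR²·σT_eq⁴, so T_eq⁴ = S(1−A)/(4σ).
T_eq = [9580 × 0.21 / (4 × 5.67×10⁻⁸)]^(1/4) = (8.87×10⁹)^(1/4) = 307 K.

T_eq ≈ 307 K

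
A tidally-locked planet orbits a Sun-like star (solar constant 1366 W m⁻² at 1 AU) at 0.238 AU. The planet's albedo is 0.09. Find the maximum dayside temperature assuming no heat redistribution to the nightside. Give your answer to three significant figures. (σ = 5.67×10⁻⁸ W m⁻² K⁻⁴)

Flux at 0.238 AU: S = 1366/0.238² = 2.41×10⁴ W m⁻².
With no redistribution each surface element balances locally: S(1−A) = σT⁴.
T = [2.41×10⁴ × 0.91 / 5.67×10⁻⁸]^(1/4) = (3.87×10¹¹)^(1/4) = 789 K.

T_ss ≈ 789 K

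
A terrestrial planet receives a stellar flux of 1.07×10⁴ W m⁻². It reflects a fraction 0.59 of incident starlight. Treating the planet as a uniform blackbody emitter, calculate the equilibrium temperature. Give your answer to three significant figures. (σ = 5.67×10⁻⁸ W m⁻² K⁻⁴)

Energy balance: absorbed = emitted ⇒ πR²·S(1−A) = 4πR²·σT_eq⁴, so T_eq⁴ = S(1−A)/(4σ).
T_eq = [1.07×10⁴ × 0.41 / (4 × 5.67×10⁻⁸)]^(1/4) = (1.93×10¹⁰)^(1/4) = 373 K.

T_eq ≈ 373 K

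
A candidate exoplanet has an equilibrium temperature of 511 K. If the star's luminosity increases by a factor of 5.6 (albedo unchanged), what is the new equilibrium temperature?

T_eq ∝ L^(1/4) · d^(−1/2).
T′ = 511 × 5.6^(1/4) = 786 K.

T_eq ≈ 786 K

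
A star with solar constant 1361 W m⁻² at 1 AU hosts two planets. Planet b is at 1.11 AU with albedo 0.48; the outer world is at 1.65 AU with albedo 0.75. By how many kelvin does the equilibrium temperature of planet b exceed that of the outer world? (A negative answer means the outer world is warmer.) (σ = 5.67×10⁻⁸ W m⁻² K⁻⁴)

T_eq = [S₀(1−A)/(4σd²)]^(1/4), so T ∝ (1−A)^(1/4) / √d.
T₁ = [1361×0.52/(4×5.67×10⁻⁸×1.11²)]^(1/4) = 224.33 K.
T₂ = [1361×0.25/(4×5.67×10⁻⁸×1.65²)]^(1/4) = 153.21 K.

ΔT ≈ 71.1 K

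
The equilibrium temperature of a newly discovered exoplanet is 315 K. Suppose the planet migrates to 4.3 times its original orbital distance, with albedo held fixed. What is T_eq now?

T_eq ≈ 152 K

T_eq ∝ L^(1/4) · d^(−1/2).
T′ = 315 / 4.3^(1/2) = 152 K.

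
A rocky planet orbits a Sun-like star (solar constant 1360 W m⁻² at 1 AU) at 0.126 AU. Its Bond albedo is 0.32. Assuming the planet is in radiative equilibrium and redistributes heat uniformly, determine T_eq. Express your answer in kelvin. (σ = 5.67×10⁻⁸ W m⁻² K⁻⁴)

Flux at 0.126 AU: S = 1360/0.126² = 8.57×10⁴ W m⁻².
Energy balance: absorbed = emitted ⇒ πR²·S(1−A) = 4πR²·σT_eq⁴, so T_eq⁴ = S(1−A)/(4σ).
T_eq = [8.57×10⁴ × 0.68 / (4 × 5.67×10⁻⁸)]^(1/4) = (2.57×10¹¹)^(1/4) = 712 K.

T_eq ≈ 712 K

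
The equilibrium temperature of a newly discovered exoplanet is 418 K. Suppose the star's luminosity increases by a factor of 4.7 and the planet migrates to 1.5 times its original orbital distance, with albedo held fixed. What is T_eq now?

T_eq ≈ 503 K

T_eq ∝ L^(1/4) · d^(−1/2).
T′ = 418 × 4.7^(1/4) / 1.5^(1/2) = 503 K.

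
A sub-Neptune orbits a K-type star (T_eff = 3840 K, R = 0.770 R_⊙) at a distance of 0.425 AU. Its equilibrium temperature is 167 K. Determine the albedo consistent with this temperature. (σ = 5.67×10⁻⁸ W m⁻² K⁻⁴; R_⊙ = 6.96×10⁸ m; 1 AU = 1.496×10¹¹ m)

R_⋆ = 0.770 × 6.96×10⁸ = 5.36×10⁸ m.
d = 0.425 AU = 6.36×10¹⁰ m.
L = 4πR_⋆²σT_⋆⁴ = 4π(5.36×10⁸)² × 5.67×10⁻⁸ × (3840)⁴ = 4.45×10²⁵ W.
S = L/(4πd²) = 876 W m⁻².
From T_eq⁴ = S(1−A)/(4σ): 1−A = 4σT_eq⁴/S.
1−A = 4 × 5.67×10⁻⁸ × (167)⁴ / 876 = 0.201.

A ≈ 0.80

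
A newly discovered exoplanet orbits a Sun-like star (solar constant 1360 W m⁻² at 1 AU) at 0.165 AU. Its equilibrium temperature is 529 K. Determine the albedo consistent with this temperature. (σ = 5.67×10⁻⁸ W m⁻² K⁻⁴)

Flux at 0.165 AU: S = 1360/0.165² = 5.00×10⁴ W m⁻².
From T_eq⁴ = S(1−A)/(4σ): 1−A = 4σT_eq⁴/S.
1−A = 4 × 5.67×10⁻⁸ × (529)⁴ / 5.00×10⁴ = 0.356.

A ≈ 0.64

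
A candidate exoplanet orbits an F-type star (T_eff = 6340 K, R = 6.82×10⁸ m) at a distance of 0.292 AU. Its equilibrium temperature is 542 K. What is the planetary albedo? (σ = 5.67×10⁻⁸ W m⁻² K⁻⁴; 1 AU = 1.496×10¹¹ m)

A ≈ 0.12

d = 0.292 AU = 4.37×10¹⁰ m.
L = 4πR_⋆²σT_⋆⁴ = 4π(6.82×10⁸)² × 5.67×10⁻⁸ × (6340)⁴ = 5.35×10²⁶ W.
S = L/(4πd²) = 2.23×10⁴ W m⁻².
From T_eq⁴ = S(1−A)/(4σ): 1−A = 4σT_eq⁴/S.
1−A = 4 × 5.67×10⁻⁸ × (542)⁴ / 2.23×10⁴ = 0.877.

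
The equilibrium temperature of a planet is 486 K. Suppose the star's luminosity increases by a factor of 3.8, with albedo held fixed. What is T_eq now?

T_eq ≈ 679 K

T_eq ∝ L^(1/4) · d^(−1/2).
T′ = 486 × 3.8^(1/4) = 679 K.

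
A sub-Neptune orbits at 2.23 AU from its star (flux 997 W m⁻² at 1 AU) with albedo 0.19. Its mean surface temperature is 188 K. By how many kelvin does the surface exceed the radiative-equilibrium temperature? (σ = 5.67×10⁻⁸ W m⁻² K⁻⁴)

S = 997/2.23² = 200.5 W m⁻².
T_eq = [S(1−A)/(4σ)]^(1/4) = [200.5×0.81/(4×5.67×10⁻⁸)]^(1/4) = 163.6 K.
ΔT = T_surf − T_eq = 188 − 163.6.

ΔT ≈ 24.4 K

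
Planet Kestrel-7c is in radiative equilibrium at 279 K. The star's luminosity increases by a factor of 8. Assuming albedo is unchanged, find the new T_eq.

T_eq ≈ 469 K

T_eq ∝ L^(1/4) · d^(−1/2).
T′ = 279 × 8^(1/4) = 469 K.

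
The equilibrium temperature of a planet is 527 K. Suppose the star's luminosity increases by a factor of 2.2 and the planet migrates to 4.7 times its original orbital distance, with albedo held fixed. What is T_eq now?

T_eq ≈ 296 K

T_eq ∝ L^(1/4) · d^(−1/2).
T′ = 527 × 2.2^(1/4) / 4.7^(1/2) = 296 K.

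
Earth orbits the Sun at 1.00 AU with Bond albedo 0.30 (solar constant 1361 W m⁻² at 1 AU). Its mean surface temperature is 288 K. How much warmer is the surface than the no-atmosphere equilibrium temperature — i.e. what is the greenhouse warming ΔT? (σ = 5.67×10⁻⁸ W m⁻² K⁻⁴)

ΔT ≈ 33.4 K

S = 1361/1.00² = 1361 W m⁻².
T_eq = [S(1−A)/(4σ)]^(1/4) = [1361×0.70/(4×5.67×10⁻⁸)]^(1/4) = 254.6 K.
ΔT = T_surf − T_eq = 288 − 254.6.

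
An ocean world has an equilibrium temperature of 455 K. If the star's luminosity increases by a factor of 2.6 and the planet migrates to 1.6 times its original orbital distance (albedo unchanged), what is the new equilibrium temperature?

T_eq ≈ 457 K

T_eq ∝ L^(1/4) · d^(−1/2).
T′ = 455 × 2.6^(1/4) / 1.6^(1/2) = 457 K.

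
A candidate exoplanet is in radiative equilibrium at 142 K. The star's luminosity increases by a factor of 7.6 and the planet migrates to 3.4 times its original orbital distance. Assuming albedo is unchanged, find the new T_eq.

T_eq ≈ 128 K

T_eq ∝ L^(1/4) · d^(−1/2).
T′ = 142 × 7.6^(1/4) / 3.4^(1/2) = 128 K.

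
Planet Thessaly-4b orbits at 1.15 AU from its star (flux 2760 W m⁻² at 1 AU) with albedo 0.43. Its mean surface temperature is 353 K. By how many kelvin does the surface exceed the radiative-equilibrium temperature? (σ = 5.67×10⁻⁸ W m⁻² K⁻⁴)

S = 2760/1.15² = 2087 W m⁻².
T_eq = [S(1−A)/(4σ)]^(1/4) = [2087×0.57/(4×5.67×10⁻⁸)]^(1/4) = 269.1 K.
ΔT = T_surf − T_eq = 353 − 269.1.

ΔT ≈ 83.9 K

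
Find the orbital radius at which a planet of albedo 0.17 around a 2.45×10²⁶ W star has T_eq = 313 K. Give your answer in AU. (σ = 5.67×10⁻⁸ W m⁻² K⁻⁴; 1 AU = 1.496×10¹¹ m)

d ≈ 0.576 AU

From T_eq⁴ = L(1−A)/(16πσd²): d = √[L(1−A)/(16πσT_eq⁴)].
d = √[2.45×10²⁶ × 0.83 / (16π × 5.67×10⁻⁸ × (313)⁴)] = 8.62×10¹⁰ m = 0.576 AU.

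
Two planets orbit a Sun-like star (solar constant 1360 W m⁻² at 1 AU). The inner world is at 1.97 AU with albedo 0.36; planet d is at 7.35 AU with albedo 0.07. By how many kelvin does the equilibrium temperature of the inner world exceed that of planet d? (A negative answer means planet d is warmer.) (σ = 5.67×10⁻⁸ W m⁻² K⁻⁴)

T_eq = [S₀(1−A)/(4σd²)]^(1/4), so T ∝ (1−A)^(1/4) / √d.
T₁ = [1360×0.64/(4×5.67×10⁻⁸×1.97²)]^(1/4) = 177.33 K.
T₂ = [1360×0.93/(4×5.67×10⁻⁸×7.35²)]^(1/4) = 100.80 K.

ΔT ≈ 76.5 K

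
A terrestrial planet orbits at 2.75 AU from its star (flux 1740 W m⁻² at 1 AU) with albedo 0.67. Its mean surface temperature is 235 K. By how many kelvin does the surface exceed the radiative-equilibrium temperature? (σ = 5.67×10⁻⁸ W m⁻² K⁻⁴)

S = 1740/2.75² = 230.1 W m⁻².
T_eq = [S(1−A)/(4σ)]^(1/4) = [230.1×0.33/(4×5.67×10⁻⁸)]^(1/4) = 135.3 K.
ΔT = T_surf − T_eq = 235 − 135.3.

ΔT ≈ 99.7 K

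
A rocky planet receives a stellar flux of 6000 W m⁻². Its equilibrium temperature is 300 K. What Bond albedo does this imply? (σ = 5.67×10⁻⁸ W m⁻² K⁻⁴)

A ≈ 0.69

From T_eq⁴ = S(1−A)/(4σ): 1−A = 4σT_eq⁴/S.
1−A = 4 × 5.67×10⁻⁸ × (300)⁴ / 6000 = 0.306.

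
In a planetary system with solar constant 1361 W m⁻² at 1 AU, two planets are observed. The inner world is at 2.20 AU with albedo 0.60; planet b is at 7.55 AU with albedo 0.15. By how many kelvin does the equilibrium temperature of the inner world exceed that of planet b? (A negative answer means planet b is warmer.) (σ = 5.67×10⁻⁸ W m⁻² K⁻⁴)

T_eq = [S₀(1−A)/(4σd²)]^(1/4), so T ∝ (1−A)^(1/4) / √d.
T₁ = [1361×0.40/(4×5.67×10⁻⁸×2.20²)]^(1/4) = 149.23 K.
T₂ = [1361×0.85/(4×5.67×10⁻⁸×7.55²)]^(1/4) = 97.26 K.

ΔT ≈ 52.0 K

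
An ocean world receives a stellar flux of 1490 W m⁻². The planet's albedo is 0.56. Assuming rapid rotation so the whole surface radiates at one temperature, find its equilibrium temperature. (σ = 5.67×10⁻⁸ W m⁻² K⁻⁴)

Energy balance: absorbed = emitted ⇒ πR²·S(1−A) = 4πR²·σT_eq⁴, so T_eq⁴ = S(1−A)/(4σ).
T_eq = [1490 × 0.44 / (4 × 5.67×10⁻⁸)]^(1/4) = (2.89×10⁹)^(1/4) = 232 K.

T_eq ≈ 232 K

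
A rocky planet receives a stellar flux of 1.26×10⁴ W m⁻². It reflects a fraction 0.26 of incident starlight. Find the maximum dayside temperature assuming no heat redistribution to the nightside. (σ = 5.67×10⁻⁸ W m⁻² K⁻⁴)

T_ss ≈ 637 K

With no redistribution each surface element balances locally: S(1−A) = σT⁴.
T = [1.26×10⁴ × 0.74 / 5.67×10⁻⁸]^(1/4) = (1.64×10¹¹)^(1/4) = 637 K.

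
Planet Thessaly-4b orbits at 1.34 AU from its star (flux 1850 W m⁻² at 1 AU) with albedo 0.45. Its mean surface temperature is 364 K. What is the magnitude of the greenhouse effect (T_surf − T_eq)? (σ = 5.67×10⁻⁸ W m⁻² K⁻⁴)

S = 1850/1.34² = 1030 W m⁻².
T_eq = [S(1−A)/(4σ)]^(1/4) = [1030×0.55/(4×5.67×10⁻⁸)]^(1/4) = 223.6 K.
ΔT = T_surf − T_eq = 364 − 223.6.

ΔT ≈ 140.4 K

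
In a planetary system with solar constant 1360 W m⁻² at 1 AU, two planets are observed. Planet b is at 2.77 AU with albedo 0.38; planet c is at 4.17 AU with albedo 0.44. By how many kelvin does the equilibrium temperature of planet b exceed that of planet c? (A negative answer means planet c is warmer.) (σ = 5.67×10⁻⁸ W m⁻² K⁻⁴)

T_eq = [S₀(1−A)/(4σd²)]^(1/4), so T ∝ (1−A)^(1/4) / √d.
T₁ = [1360×0.62/(4×5.67×10⁻⁸×2.77²)]^(1/4) = 148.37 K.
T₂ = [1360×0.56/(4×5.67×10⁻⁸×4.17²)]^(1/4) = 117.88 K.

ΔT ≈ 30.5 K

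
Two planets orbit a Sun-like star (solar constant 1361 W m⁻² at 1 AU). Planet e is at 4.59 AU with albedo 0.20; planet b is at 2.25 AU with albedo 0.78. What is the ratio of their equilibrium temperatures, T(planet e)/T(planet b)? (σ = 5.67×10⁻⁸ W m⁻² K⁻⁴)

T₁/T₂ ≈ 0.967

T_eq = [S₀(1−A)/(4σd²)]^(1/4), so T ∝ (1−A)^(1/4) / √d.
T₁ = [1361×0.80/(4×5.67×10⁻⁸×4.59²)]^(1/4) = 122.86 K.
T₂ = [1361×0.22/(4×5.67×10⁻⁸×2.25²)]^(1/4) = 127.08 K.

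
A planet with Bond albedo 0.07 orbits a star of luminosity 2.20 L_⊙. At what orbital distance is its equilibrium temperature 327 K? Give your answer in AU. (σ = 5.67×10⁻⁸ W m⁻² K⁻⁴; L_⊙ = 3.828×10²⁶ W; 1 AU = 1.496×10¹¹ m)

d ≈ 1.04 AU

L = 2.20 × 3.828×10²⁶ = 8.42×10²⁶ W.
From T_eq⁴ = L(1−A)/(16πσd²): d = √[L(1−A)/(16πσT_eq⁴)].
d = √[8.42×10²⁶ × 0.93 / (16π × 5.67×10⁻⁸ × (327)⁴)] = 1.55×10¹¹ m = 1.04 AU.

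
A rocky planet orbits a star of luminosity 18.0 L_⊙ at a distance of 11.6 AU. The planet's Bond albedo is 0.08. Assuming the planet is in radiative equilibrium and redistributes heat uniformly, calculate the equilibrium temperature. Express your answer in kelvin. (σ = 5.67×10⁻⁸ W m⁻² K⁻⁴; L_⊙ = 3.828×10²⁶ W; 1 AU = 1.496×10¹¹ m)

d = 11.6 AU = 1.74×10¹² m.
L = 18.0 × 3.828×10²⁶ = 6.89×10²⁷ W.
Flux: S = L/(4πd²) = 6.89×10²⁷/(4π×(1.74×10¹²)²) = 182 W m⁻².
Energy balance: absorbed = emitted ⇒ πR²·S(1−A) = 4πR²·σT_eq⁴, so T_eq⁴ = S(1−A)/(4σ).
T_eq = [182 × 0.92 / (4 × 5.67×10⁻⁸)]^(1/4) = (7.39×10⁸)^(1/4) = 165 K.

T_eq ≈ 165 K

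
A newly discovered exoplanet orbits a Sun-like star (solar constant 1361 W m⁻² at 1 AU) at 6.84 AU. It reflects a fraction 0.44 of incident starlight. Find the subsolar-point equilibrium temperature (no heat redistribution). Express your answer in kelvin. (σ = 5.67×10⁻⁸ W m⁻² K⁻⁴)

Flux at 6.84 AU: S = 1361/6.84² = 29.1 W m⁻².
At the subsolar point the surface absorbs S(1−A) and emits σT⁴ per unit area — no factor of 4, since only the local patch is in balance.
T = [29.1 × 0.56 / 5.67×10⁻⁸]^(1/4) = (2.87×10⁸)^(1/4) = 130 K.

T_ss ≈ 130 K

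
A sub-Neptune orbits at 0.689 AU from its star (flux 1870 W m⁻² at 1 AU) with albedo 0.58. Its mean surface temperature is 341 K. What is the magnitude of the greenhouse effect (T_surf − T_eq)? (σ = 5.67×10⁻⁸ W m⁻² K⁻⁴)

ΔT ≈ 48.8 K

S = 1870/0.689² = 3939 W m⁻².
T_eq = [S(1−A)/(4σ)]^(1/4) = [3939×0.42/(4×5.67×10⁻⁸)]^(1/4) = 292.2 K.
ΔT = T_surf − T_eq = 341 − 292.2.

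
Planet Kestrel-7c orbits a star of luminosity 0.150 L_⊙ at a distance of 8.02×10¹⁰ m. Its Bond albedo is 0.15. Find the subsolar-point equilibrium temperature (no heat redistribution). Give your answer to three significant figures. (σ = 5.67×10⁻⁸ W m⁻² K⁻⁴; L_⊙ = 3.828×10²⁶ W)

T_ss ≈ 321 K

L = 0.150 × 3.828×10²⁶ = 5.74×10²⁵ W.
Flux: S = L/(4πd²) = 5.74×10²⁵/(4π×(8.02×10¹⁰)²) = 710 W m⁻².
At the subsolar point the surface absorbs S(1−A) and emits σT⁴ per unit area — no factor of 4, since only the local patch is in balance.
T = [710 × 0.85 / 5.67×10⁻⁸]^(1/4) = (1.06×10¹⁰)^(1/4) = 321 K.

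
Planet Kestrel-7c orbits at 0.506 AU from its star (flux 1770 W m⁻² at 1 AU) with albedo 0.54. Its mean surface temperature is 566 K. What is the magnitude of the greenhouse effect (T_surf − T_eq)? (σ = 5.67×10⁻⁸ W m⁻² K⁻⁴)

ΔT ≈ 221.9 K

S = 1770/0.506² = 6913 W m⁻².
T_eq = [S(1−A)/(4σ)]^(1/4) = [6913×0.46/(4×5.67×10⁻⁸)]^(1/4) = 344.1 K.
ΔT = T_surf − T_eq = 566 − 344.1.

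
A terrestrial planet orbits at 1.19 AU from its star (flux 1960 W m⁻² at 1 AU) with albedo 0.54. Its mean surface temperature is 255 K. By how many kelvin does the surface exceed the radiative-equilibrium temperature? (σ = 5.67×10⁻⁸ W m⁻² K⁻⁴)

S = 1960/1.19² = 1384 W m⁻².
T_eq = [S(1−A)/(4σ)]^(1/4) = [1384×0.46/(4×5.67×10⁻⁸)]^(1/4) = 230.2 K.
ΔT = T_surf − T_eq = 255 − 230.2.

ΔT ≈ 24.8 K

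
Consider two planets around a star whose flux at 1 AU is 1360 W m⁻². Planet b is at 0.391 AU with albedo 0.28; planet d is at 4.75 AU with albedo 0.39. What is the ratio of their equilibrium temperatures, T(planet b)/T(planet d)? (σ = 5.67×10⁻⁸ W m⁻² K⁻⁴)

T_eq = [S₀(1−A)/(4σd²)]^(1/4), so T ∝ (1−A)^(1/4) / √d.
T₁ = [1360×0.72/(4×5.67×10⁻⁸×0.391²)]^(1/4) = 409.94 K.
T₂ = [1360×0.61/(4×5.67×10⁻⁸×4.75²)]^(1/4) = 112.84 K.

T₁/T₂ ≈ 3.633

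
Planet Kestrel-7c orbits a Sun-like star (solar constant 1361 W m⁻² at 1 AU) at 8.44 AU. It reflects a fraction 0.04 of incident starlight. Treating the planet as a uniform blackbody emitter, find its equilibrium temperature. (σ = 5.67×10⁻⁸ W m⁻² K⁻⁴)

Flux at 8.44 AU: S = 1361/8.44² = 19.1 W m⁻².
Energy balance: absorbed = emitted ⇒ πR²·S(1−A) = 4πR²·σT_eq⁴, so T_eq⁴ = S(1−A)/(4σ).
T_eq = [19.1 × 0.96 / (4 × 5.67×10⁻⁸)]^(1/4) = (8.09×10⁷)^(1/4) = 94.8 K.

T_eq ≈ 94.8 K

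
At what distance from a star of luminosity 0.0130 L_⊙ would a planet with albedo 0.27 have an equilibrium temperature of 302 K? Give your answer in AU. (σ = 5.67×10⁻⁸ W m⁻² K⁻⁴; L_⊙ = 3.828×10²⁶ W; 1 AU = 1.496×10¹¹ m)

L = 0.0130 × 3.828×10²⁶ = 4.98×10²⁴ W.
From T_eq⁴ = L(1−A)/(16πσd²): d = √[L(1−A)/(16πσT_eq⁴)].
d = √[4.98×10²⁴ × 0.73 / (16π × 5.67×10⁻⁸ × (302)⁴)] = 1.24×10¹⁰ m = 0.0827 AU.

d ≈ 0.0827 AU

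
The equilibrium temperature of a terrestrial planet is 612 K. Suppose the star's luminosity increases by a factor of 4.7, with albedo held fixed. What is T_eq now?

T_eq ≈ 901 K

T_eq ∝ L^(1/4) · d^(−1/2).
T′ = 612 × 4.7^(1/4) = 901 K.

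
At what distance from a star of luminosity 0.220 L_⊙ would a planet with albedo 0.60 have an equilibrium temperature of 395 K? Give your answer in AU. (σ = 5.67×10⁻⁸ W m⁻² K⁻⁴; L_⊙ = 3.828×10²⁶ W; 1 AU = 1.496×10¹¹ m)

d ≈ 0.147 AU

L = 0.220 × 3.828×10²⁶ = 8.42×10²⁵ W.
From T_eq⁴ = L(1−A)/(16πσd²): d = √[L(1−A)/(16πσT_eq⁴)].
d = √[8.42×10²⁵ × 0.40 / (16π × 5.67×10⁻⁸ × (395)⁴)] = 2.20×10¹⁰ m = 0.147 AU.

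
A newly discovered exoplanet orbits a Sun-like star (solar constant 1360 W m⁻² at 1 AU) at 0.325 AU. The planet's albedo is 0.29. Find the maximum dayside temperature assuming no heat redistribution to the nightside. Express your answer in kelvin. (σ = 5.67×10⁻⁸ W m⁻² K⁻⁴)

Flux at 0.325 AU: S = 1360/0.325² = 1.29×10⁴ W m⁻².
With no redistribution each surface element balances locally: S(1−A) = σT⁴.
T = [1.29×10⁴ × 0.71 / 5.67×10⁻⁸]^(1/4) = (1.61×10¹¹)^(1/4) = 634 K.

T_ss ≈ 634 K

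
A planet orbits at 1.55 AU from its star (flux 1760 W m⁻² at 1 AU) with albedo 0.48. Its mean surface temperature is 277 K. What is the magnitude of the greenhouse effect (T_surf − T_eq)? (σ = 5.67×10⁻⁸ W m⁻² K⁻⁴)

ΔT ≈ 74.6 K

S = 1760/1.55² = 732.6 W m⁻².
T_eq = [S(1−A)/(4σ)]^(1/4) = [732.6×0.52/(4×5.67×10⁻⁸)]^(1/4) = 202.4 K.
ΔT = T_surf − T_eq = 277 − 202.4.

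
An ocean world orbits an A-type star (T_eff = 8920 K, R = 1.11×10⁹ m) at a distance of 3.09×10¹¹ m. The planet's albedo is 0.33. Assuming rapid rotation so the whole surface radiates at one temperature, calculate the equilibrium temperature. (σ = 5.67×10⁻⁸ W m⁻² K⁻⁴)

L = 4πR_⋆²σT_⋆⁴ = 4π(1.11×10⁹)² × 5.67×10⁻⁸ × (8920)⁴ = 5.56×10²⁷ W.
S = L/(4πd²) = 4630 W m⁻².
Energy balance: absorbed = emitted ⇒ πR²·S(1−A) = 4πR²·σT_eq⁴, so T_eq⁴ = S(1−A)/(4σ).
T_eq = [4630 × 0.67 / (4 × 5.67×10⁻⁸)]^(1/4) = (1.37×10¹⁰)^(1/4) = 342 K.

T_eq ≈ 342 K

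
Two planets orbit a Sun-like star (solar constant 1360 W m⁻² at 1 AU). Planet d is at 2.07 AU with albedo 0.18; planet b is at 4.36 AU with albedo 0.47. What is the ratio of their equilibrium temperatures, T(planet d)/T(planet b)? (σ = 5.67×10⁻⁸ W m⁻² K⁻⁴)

T₁/T₂ ≈ 1.619

T_eq = [S₀(1−A)/(4σd²)]^(1/4), so T ∝ (1−A)^(1/4) / √d.
T₁ = [1360×0.82/(4×5.67×10⁻⁸×2.07²)]^(1/4) = 184.05 K.
T₂ = [1360×0.53/(4×5.67×10⁻⁸×4.36²)]^(1/4) = 113.71 K.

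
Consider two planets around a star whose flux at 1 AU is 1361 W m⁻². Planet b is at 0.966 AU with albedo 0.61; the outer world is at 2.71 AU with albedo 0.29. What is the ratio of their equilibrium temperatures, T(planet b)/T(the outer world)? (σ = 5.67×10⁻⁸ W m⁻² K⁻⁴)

T₁/T₂ ≈ 1.442

T_eq = [S₀(1−A)/(4σd²)]^(1/4), so T ∝ (1−A)^(1/4) / √d.
T₁ = [1361×0.39/(4×5.67×10⁻⁸×0.966²)]^(1/4) = 223.79 K.
T₂ = [1361×0.71/(4×5.67×10⁻⁸×2.71²)]^(1/4) = 155.20 K.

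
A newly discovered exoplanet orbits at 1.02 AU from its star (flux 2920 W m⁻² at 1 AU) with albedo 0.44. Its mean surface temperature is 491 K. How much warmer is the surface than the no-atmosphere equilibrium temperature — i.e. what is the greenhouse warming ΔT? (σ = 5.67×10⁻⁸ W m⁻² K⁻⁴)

ΔT ≈ 202.5 K

S = 2920/1.02² = 2807 W m⁻².
T_eq = [S(1−A)/(4σ)]^(1/4) = [2807×0.56/(4×5.67×10⁻⁸)]^(1/4) = 288.5 K.
ΔT = T_surf − T_eq = 491 − 288.5.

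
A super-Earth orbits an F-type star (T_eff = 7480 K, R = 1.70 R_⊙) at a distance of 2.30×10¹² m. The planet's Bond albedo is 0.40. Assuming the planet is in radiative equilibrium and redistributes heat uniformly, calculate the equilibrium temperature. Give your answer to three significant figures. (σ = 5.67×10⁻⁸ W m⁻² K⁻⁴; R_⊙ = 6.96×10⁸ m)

R_⋆ = 1.70 × 6.96×10⁸ = 1.18×10⁹ m.
L = 4πR_⋆²σT_⋆⁴ = 4π(1.18×10⁹)² × 5.67×10⁻⁸ × (7480)⁴ = 3.12×10²⁷ W.
S = L/(4πd²) = 47.0 W m⁻².
Energy balance: absorbed = emitted ⇒ πR²·S(1−A) = 4πR²·σT_eq⁴, so T_eq⁴ = S(1−A)/(4σ).
T_eq = [47.0 × 0.60 / (4 × 5.67×10⁻⁸)]^(1/4) = (1.24×10⁸)^(1/4) = 106 K.

T_eq ≈ 106 K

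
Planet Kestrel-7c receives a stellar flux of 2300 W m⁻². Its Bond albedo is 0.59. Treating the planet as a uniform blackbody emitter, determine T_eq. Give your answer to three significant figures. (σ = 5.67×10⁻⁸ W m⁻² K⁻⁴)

Energy balance: absorbed = emitted ⇒ πR²·S(1−A) = 4πR²·σT_eq⁴, so T_eq⁴ = S(1−A)/(4σ).
T_eq = [2300 × 0.41 / (4 × 5.67×10⁻⁸)]^(1/4) = (4.16×10⁹)^(1/4) = 254 K.

T_eq ≈ 254 K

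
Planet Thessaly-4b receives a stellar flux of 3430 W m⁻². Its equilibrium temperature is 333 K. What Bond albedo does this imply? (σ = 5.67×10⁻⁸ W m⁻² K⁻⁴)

A ≈ 0.19

From T_eq⁴ = S(1−A)/(4σ): 1−A = 4σT_eq⁴/S.
1−A = 4 × 5.67×10⁻⁸ × (333)⁴ / 3430 = 0.813.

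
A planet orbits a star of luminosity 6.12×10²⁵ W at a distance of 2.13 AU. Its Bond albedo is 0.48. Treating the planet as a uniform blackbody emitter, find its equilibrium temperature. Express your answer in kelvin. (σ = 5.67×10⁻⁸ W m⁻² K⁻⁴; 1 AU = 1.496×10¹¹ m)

T_eq ≈ 102 K

d = 2.13 AU = 3.19×10¹¹ m.
Flux: S = L/(4πd²) = 6.12×10²⁵/(4π×(3.19×10¹¹)²) = 48.0 W m⁻².
Energy balance: absorbed = emitted ⇒ πR²·S(1−A) = 4πR²·σT_eq⁴, so T_eq⁴ = S(1−A)/(4σ).
T_eq = [48.0 × 0.52 / (4 × 5.67×10⁻⁸)]^(1/4) = (1.10×10⁸)^(1/4) = 102 K.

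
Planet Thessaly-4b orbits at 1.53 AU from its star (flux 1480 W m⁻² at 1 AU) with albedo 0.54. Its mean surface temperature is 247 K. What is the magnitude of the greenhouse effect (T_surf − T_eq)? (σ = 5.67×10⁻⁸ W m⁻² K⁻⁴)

S = 1480/1.53² = 632.2 W m⁻².
T_eq = [S(1−A)/(4σ)]^(1/4) = [632.2×0.46/(4×5.67×10⁻⁸)]^(1/4) = 189.2 K.
ΔT = T_surf − T_eq = 247 − 189.2.

ΔT ≈ 57.8 K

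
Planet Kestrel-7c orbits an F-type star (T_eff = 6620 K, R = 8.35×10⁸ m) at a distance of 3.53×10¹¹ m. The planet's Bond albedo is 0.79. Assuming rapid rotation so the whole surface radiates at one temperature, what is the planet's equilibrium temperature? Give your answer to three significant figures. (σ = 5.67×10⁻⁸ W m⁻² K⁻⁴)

T_eq ≈ 154 K

L = 4πR_⋆²σT_⋆⁴ = 4π(8.35×10⁸)² × 5.67×10⁻⁸ × (6620)⁴ = 9.54×10²⁶ W.
S = L/(4πd²) = 609 W m⁻².
Energy balance: absorbed = emitted ⇒ πR²·S(1−A) = 4πR²·σT_eq⁴, so T_eq⁴ = S(1−A)/(4σ).
T_eq = [609 × 0.21 / (4 × 5.67×10⁻⁸)]^(1/4) = (5.64×10⁸)^(1/4) = 154 K.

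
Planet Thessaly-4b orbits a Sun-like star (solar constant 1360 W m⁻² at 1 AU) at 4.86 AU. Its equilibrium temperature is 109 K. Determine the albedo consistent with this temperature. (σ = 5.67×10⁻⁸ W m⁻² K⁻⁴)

Flux at 4.86 AU: S = 1360/4.86² = 57.6 W m⁻².
From T_eq⁴ = S(1−A)/(4σ): 1−A = 4σT_eq⁴/S.
1−A = 4 × 5.67×10⁻⁸ × (109)⁴ / 57.6 = 0.556.

A ≈ 0.44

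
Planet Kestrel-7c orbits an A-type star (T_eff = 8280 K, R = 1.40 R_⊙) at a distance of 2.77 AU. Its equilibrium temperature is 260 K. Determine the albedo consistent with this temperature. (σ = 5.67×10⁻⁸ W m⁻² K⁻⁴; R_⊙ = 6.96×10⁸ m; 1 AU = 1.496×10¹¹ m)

A ≈ 0.30

R_⋆ = 1.40 × 6.96×10⁸ = 9.74×10⁸ m.
d = 2.77 AU = 4.14×10¹¹ m.
L = 4πR_⋆²σT_⋆⁴ = 4π(9.74×10⁸)² × 5.67×10⁻⁸ × (8280)⁴ = 3.18×10²⁷ W.
S = L/(4πd²) = 1470 W m⁻².
From T_eq⁴ = S(1−A)/(4σ): 1−A = 4σT_eq⁴/S.
1−A = 4 × 5.67×10⁻⁸ × (260)⁴ / 1470 = 0.703.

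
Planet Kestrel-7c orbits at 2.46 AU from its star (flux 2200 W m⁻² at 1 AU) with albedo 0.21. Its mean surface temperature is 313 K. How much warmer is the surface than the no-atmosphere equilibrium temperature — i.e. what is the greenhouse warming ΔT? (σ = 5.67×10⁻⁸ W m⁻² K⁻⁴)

ΔT ≈ 124.4 K

S = 2200/2.46² = 363.5 W m⁻².
T_eq = [S(1−A)/(4σ)]^(1/4) = [363.5×0.79/(4×5.67×10⁻⁸)]^(1/4) = 188.6 K.
ΔT = T_surf − T_eq = 313 − 188.6.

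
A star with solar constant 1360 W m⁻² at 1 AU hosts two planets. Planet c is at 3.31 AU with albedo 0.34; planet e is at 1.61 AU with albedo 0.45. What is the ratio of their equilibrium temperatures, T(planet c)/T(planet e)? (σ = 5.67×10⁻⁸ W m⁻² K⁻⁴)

T_eq = [S₀(1−A)/(4σd²)]^(1/4), so T ∝ (1−A)^(1/4) / √d.
T₁ = [1360×0.66/(4×5.67×10⁻⁸×3.31²)]^(1/4) = 137.86 K.
T₂ = [1360×0.55/(4×5.67×10⁻⁸×1.61²)]^(1/4) = 188.87 K.

T₁/T₂ ≈ 0.730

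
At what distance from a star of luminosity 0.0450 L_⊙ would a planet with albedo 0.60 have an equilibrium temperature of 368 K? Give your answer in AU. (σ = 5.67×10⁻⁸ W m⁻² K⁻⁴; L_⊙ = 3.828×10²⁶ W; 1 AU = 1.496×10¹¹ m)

L = 0.0450 × 3.828×10²⁶ = 1.72×10²⁵ W.
From T_eq⁴ = L(1−A)/(16πσd²): d = √[L(1−A)/(16πσT_eq⁴)].
d = √[1.72×10²⁵ × 0.40 / (16π × 5.67×10⁻⁸ × (368)⁴)] = 1.15×10¹⁰ m = 0.0767 AU.

d ≈ 0.0767 AU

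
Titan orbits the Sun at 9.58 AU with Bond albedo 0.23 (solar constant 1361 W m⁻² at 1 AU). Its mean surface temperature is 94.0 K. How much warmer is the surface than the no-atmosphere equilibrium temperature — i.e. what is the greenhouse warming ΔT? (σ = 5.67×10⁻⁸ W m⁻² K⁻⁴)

ΔT ≈ 9.8 K

S = 1361/9.58² = 14.83 W m⁻².
T_eq = [S(1−A)/(4σ)]^(1/4) = [14.83×0.77/(4×5.67×10⁻⁸)]^(1/4) = 84.2 K.
ΔT = T_surf − T_eq = 94 − 84.2.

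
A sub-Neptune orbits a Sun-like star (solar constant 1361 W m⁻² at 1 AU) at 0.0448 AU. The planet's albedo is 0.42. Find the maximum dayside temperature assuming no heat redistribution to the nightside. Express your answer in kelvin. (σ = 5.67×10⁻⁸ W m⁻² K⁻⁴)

T_ss ≈ 1620 K

Flux at 0.0448 AU: S = 1361/0.0448² = 6.78×10⁵ W m⁻².
With no redistribution each surface element balances locally: S(1−A) = σT⁴.
T = [6.78×10⁵ × 0.58 / 5.67×10⁻⁸]^(1/4) = (6.94×10¹²)^(1/4) = 1620 K.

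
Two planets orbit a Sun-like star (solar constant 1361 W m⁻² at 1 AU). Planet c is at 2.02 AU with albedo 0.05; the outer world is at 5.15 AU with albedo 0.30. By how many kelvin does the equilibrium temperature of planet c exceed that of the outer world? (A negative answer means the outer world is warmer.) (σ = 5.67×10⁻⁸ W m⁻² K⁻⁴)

T_eq = [S₀(1−A)/(4σd²)]^(1/4), so T ∝ (1−A)^(1/4) / √d.
T₁ = [1361×0.95/(4×5.67×10⁻⁸×2.02²)]^(1/4) = 193.33 K.
T₂ = [1361×0.70/(4×5.67×10⁻⁸×5.15²)]^(1/4) = 112.18 K.

ΔT ≈ 81.2 K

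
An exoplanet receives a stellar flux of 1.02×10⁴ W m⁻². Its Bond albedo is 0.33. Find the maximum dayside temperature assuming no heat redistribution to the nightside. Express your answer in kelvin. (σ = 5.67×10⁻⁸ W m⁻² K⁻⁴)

With no redistribution each surface element balances locally: S(1−A) = σT⁴.
T = [1.02×10⁴ × 0.67 / 5.67×10⁻⁸]^(1/4) = (1.21×10¹¹)^(1/4) = 589 K.

T_ss ≈ 589 K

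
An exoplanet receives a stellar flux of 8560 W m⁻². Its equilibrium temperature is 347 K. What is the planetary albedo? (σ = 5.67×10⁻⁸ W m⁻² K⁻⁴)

A ≈ 0.62

From T_eq⁴ = S(1−A)/(4σ): 1−A = 4σT_eq⁴/S.
1−A = 4 × 5.67×10⁻⁸ × (347)⁴ / 8560 = 0.384.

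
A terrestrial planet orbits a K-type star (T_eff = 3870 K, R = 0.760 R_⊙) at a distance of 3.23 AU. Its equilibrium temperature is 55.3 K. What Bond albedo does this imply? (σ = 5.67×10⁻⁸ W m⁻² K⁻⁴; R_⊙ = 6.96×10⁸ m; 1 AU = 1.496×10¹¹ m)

A ≈ 0.86

R_⋆ = 0.760 × 6.96×10⁸ = 5.29×10⁸ m.
d = 3.23 AU = 4.83×10¹¹ m.
L = 4πR_⋆²σT_⋆⁴ = 4π(5.29×10⁸)² × 5.67×10⁻⁸ × (3870)⁴ = 4.47×10²⁵ W.
S = L/(4πd²) = 15.2 W m⁻².
From T_eq⁴ = S(1−A)/(4σ): 1−A = 4σT_eq⁴/S.
1−A = 4 × 5.67×10⁻⁸ × (55.3)⁴ / 15.2 = 0.139.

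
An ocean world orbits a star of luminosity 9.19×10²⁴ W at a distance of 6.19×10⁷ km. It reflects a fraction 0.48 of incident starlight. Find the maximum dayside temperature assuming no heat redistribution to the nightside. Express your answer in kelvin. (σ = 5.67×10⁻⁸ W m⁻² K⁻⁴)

T_ss ≈ 205 K

d = 6.19×10⁷ km = 6.19×10¹⁰ m.
Flux: S = L/(4πd²) = 9.19×10²⁴/(4π×(6.19×10¹⁰)²) = 191 W m⁻².
With no redistribution each surface element balances locally: S(1−A) = σT⁴.
T = [191 × 0.52 / 5.67×10⁻⁸]^(1/4) = (1.75×10⁹)^(1/4) = 205 K.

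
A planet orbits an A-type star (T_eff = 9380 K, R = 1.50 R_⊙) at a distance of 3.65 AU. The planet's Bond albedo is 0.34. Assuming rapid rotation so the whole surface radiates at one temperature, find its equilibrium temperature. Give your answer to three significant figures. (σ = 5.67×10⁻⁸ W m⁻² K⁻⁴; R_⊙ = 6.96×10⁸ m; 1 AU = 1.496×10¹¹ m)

R_⋆ = 1.50 × 6.96×10⁸ = 1.04×10⁹ m.
d = 3.65 AU = 5.46×10¹¹ m.
L = 4πR_⋆²σT_⋆⁴ = 4π(1.04×10⁹)² × 5.67×10⁻⁸ × (9380)⁴ = 6.01×10²⁷ W.
S = L/(4πd²) = 1600 W m⁻².
Energy balance: absorbed = emitted ⇒ πR²·S(1−A) = 4πR²·σT_eq⁴, so T_eq⁴ = S(1−A)/(4σ).
T_eq = [1600 × 0.66 / (4 × 5.67×10⁻⁸)]^(1/4) = (4.67×10⁹)^(1/4) = 261 K.

T_eq ≈ 261 K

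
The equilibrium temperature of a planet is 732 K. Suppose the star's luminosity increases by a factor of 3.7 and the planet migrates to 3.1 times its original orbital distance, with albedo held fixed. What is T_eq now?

T_eq ∝ L^(1/4) · d^(−1/2).
T′ = 732 × 3.7^(1/4) / 3.1^(1/2) = 577 K.

T_eq ≈ 577 K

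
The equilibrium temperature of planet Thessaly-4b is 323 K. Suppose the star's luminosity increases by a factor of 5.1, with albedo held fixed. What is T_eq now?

T_eq ≈ 485 K

T_eq ∝ L^(1/4) · d^(−1/2).
T′ = 323 × 5.1^(1/4) = 485 K.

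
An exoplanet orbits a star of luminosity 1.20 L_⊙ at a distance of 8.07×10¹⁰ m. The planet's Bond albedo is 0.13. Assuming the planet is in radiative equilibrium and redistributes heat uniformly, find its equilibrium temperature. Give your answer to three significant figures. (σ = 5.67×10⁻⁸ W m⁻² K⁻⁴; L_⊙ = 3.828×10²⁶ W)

L = 1.20 × 3.828×10²⁶ = 4.59×10²⁶ W.
Flux: S = L/(4πd²) = 4.59×10²⁶/(4π×(8.07×10¹⁰)²) = 5610 W m⁻².
Energy balance: absorbed = emitted ⇒ πR²·S(1−A) = 4πR²·σT_eq⁴, so T_eq⁴ = S(1−A)/(4σ).
T_eq = [5610 × 0.87 / (4 × 5.67×10⁻⁸)]^(1/4) = (2.15×10¹⁰)^(1/4) = 383 K.

T_eq ≈ 383 K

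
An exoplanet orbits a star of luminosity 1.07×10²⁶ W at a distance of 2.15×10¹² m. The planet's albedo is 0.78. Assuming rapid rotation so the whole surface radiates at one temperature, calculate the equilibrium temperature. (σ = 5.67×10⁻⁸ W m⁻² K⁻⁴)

T_eq ≈ 36.6 K

Flux: S = L/(4πd²) = 1.07×10²⁶/(4π×(2.15×10¹²)²) = 1.84 W m⁻².
Energy balance: absorbed = emitted ⇒ πR²·S(1−A) = 4πR²·σT_eq⁴, so T_eq⁴ = S(1−A)/(4σ).
T_eq = [1.84 × 0.22 / (4 × 5.67×10⁻⁸)]^(1/4) = (1.79×10⁶)^(1/4) = 36.6 K.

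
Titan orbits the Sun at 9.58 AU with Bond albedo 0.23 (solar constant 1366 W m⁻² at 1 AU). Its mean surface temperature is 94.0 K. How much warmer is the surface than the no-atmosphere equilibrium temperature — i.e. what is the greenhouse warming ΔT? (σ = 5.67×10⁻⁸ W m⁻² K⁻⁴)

S = 1366/9.58² = 14.88 W m⁻².
T_eq = [S(1−A)/(4σ)]^(1/4) = [14.88×0.77/(4×5.67×10⁻⁸)]^(1/4) = 84.3 K.
ΔT = T_surf − T_eq = 94 − 84.3.

ΔT ≈ 9.7 K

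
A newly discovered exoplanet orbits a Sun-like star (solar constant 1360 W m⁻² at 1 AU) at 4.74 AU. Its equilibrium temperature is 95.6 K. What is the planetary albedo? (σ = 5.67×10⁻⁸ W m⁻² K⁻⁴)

Flux at 4.74 AU: S = 1360/4.74² = 60.5 W m⁻².
From T_eq⁴ = S(1−A)/(4σ): 1−A = 4σT_eq⁴/S.
1−A = 4 × 5.67×10⁻⁸ × (95.6)⁴ / 60.5 = 0.313.

A ≈ 0.69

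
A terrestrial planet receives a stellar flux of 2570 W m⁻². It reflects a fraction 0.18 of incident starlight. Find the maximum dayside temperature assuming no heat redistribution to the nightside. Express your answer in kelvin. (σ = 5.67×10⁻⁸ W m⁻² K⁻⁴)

T_ss ≈ 439 K

With no redistribution each surface element balances locally: S(1−A) = σT⁴.
T = [2570 × 0.82 / 5.67×10⁻⁸]^(1/4) = (3.72×10¹⁰)^(1/4) = 439 K.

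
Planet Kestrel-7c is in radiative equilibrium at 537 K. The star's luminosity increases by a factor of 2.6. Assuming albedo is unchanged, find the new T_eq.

T_eq ∝ L^(1/4) · d^(−1/2).
T′ = 537 × 2.6^(1/4) = 682 K.

T_eq ≈ 682 K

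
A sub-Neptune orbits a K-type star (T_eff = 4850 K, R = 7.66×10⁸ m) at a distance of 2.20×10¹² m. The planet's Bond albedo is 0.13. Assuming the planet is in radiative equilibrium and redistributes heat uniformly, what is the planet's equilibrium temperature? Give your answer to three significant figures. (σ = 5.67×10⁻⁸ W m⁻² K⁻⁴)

T_eq ≈ 61.8 K

L = 4πR_⋆²σT_⋆⁴ = 4π(7.66×10⁸)² × 5.67×10⁻⁸ × (4850)⁴ = 2.31×10²⁶ W.
S = L/(4πd²) = 3.80 W m⁻².
Energy balance: absorbed = emitted ⇒ πR²·S(1−A) = 4πR²·σT_eq⁴, so T_eq⁴ = S(1−A)/(4σ).
T_eq = [3.80 × 0.87 / (4 × 5.67×10⁻⁸)]^(1/4) = (1.46×10⁷)^(1/4) = 61.8 K.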